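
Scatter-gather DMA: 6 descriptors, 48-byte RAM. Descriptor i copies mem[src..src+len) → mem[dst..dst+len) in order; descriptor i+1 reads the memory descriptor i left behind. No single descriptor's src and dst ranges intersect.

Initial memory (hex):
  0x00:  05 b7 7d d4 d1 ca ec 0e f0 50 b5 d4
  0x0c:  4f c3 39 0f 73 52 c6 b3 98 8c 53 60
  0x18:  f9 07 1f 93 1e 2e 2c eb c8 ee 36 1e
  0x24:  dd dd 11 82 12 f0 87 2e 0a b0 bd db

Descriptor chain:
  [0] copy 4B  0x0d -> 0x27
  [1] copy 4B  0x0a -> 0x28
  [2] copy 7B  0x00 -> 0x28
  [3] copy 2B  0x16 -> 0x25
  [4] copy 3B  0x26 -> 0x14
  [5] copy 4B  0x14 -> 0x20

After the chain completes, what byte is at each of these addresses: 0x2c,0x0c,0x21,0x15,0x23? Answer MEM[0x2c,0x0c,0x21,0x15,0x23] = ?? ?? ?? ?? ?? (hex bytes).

MEM[0x2c,0x0c,0x21,0x15,0x23] = d1 4f c3 c3 60

  after D0: wrote 4B at 0x27 = c3390f73
  after D1: wrote 4B at 0x28 = b5d44fc3
  after D2: wrote 7B at 0x28 = 05b77dd4d1caec
  after D3: wrote 2B at 0x25 = 5360
  after D4: wrote 3B at 0x14 = 60c305
  after D5: wrote 4B at 0x20 = 60c30560
query mem[0x2c]=0xd1, mem[0x0c]=0x4f, mem[0x21]=0xc3, mem[0x15]=0xc3, mem[0x23]=0x60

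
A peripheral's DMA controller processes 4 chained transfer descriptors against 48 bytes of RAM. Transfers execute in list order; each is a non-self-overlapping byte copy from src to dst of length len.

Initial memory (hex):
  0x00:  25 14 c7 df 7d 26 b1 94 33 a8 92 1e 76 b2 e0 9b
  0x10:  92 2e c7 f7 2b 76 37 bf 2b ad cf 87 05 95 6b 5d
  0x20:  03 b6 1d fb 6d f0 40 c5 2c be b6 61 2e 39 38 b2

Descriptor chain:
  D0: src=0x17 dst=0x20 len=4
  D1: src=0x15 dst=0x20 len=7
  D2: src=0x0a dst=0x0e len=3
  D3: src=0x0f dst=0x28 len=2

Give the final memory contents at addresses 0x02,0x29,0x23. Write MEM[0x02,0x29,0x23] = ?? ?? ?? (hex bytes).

  after D0: wrote 4B at 0x20 = bf2badcf
  after D1: wrote 7B at 0x20 = 7637bf2badcf87
  after D2: wrote 3B at 0x0e = 921e76
  after D3: wrote 2B at 0x28 = 1e76
query mem[0x02]=0xc7, mem[0x29]=0x76, mem[0x23]=0x2b

MEM[0x02,0x29,0x23] = c7 76 2b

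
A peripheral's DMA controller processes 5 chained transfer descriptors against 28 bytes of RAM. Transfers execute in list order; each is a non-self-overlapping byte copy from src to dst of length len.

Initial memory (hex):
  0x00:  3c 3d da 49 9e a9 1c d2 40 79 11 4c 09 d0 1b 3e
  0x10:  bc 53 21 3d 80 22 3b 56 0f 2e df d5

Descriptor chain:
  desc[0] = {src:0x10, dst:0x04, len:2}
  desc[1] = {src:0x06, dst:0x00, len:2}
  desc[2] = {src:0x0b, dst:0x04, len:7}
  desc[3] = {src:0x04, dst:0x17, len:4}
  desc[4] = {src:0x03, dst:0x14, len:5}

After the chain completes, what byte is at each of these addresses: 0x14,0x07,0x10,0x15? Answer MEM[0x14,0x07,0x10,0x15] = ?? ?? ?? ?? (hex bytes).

MEM[0x14,0x07,0x10,0x15] = 49 1b bc 4c

[0] 0x10->0x04 len=2 : bc 53
[1] 0x06->0x00 len=2 : 1c d2
[2] 0x0b->0x04 len=7 : 4c 09 d0 1b 3e bc 53
[3] 0x04->0x17 len=4 : 4c 09 d0 1b
[4] 0x03->0x14 len=5 : 49 4c 09 d0 1b
query mem[0x14]=0x49, mem[0x07]=0x1b, mem[0x10]=0xbc, mem[0x15]=0x4c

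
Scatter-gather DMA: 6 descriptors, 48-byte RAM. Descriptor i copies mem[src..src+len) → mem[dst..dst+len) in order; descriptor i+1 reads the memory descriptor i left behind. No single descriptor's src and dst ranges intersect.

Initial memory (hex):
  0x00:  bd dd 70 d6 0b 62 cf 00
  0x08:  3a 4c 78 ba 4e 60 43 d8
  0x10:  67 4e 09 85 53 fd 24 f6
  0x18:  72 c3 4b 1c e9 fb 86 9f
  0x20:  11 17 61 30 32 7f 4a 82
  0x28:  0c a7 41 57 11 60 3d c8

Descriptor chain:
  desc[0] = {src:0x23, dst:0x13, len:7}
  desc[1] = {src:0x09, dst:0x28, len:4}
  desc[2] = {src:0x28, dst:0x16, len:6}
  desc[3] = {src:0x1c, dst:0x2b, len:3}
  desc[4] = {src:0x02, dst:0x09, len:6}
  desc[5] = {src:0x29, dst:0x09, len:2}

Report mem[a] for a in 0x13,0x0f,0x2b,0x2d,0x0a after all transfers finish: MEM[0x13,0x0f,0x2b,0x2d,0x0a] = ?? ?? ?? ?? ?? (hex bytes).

MEM[0x13,0x0f,0x2b,0x2d,0x0a] = 30 d8 e9 86 ba

D0: mem[0x13..0x19] <- [30 32 7f 4a 82 0c a7]
D1: mem[0x28..0x2b] <- [4c 78 ba 4e]
D2: mem[0x16..0x1b] <- [4c 78 ba 4e 11 60]
D3: mem[0x2b..0x2d] <- [e9 fb 86]
D4: mem[0x09..0x0e] <- [70 d6 0b 62 cf 00]
D5: mem[0x09..0x0a] <- [78 ba]
query mem[0x13]=0x30, mem[0x0f]=0xd8, mem[0x2b]=0xe9, mem[0x2d]=0x86, mem[0x0a]=0xba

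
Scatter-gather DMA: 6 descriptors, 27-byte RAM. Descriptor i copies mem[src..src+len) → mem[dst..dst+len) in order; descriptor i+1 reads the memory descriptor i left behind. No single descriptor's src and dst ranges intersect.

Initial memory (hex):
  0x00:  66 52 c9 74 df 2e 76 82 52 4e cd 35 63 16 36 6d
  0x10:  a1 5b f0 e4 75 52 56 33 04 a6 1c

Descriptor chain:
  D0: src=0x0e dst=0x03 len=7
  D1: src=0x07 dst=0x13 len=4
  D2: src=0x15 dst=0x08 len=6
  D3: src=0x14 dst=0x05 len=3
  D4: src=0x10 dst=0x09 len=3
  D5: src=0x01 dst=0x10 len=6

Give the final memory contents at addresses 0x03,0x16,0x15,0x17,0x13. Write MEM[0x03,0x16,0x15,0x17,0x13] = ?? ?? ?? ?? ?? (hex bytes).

#0 dst[0x03+7] := {0x36,0x6d,0xa1,0x5b,0xf0,0xe4,0x75}
#1 dst[0x13+4] := {0xf0,0xe4,0x75,0xcd}
#2 dst[0x08+6] := {0x75,0xcd,0x33,0x04,0xa6,0x1c}
#3 dst[0x05+3] := {0xe4,0x75,0xcd}
#4 dst[0x09+3] := {0xa1,0x5b,0xf0}
#5 dst[0x10+6] := {0x52,0xc9,0x36,0x6d,0xe4,0x75}
query mem[0x03]=0x36, mem[0x16]=0xcd, mem[0x15]=0x75, mem[0x17]=0x33, mem[0x13]=0x6d

MEM[0x03,0x16,0x15,0x17,0x13] = 36 cd 75 33 6d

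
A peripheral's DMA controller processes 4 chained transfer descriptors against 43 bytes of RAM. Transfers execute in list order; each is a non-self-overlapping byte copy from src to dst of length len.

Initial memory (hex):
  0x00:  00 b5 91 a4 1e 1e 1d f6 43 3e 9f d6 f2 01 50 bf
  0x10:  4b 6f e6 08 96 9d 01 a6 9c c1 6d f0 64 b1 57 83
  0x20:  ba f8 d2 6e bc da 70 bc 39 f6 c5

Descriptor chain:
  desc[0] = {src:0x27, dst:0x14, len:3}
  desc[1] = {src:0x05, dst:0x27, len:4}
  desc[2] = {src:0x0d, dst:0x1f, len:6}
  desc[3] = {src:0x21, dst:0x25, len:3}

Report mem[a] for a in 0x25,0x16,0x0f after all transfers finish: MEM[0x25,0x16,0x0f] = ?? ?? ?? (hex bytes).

[0] 0x27->0x14 len=3 : bc 39 f6
[1] 0x05->0x27 len=4 : 1e 1d f6 43
[2] 0x0d->0x1f len=6 : 01 50 bf 4b 6f e6
[3] 0x21->0x25 len=3 : bf 4b 6f
query mem[0x25]=0xbf, mem[0x16]=0xf6, mem[0x0f]=0xbf

MEM[0x25,0x16,0x0f] = bf f6 bf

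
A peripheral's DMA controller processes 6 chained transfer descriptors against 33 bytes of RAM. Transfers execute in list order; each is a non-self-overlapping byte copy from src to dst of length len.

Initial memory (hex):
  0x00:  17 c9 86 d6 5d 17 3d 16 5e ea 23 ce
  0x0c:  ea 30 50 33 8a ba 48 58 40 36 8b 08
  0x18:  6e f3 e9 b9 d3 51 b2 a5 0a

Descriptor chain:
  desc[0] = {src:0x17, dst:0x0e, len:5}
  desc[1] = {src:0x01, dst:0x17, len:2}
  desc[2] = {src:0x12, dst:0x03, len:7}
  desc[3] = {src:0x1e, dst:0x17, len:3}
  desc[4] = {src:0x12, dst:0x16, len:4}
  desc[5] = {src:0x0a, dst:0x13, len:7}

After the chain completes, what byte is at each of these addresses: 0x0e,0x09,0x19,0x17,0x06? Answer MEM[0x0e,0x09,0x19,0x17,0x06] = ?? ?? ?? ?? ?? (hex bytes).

D0: mem[0x0e..0x12] <- [08 6e f3 e9 b9]
D1: mem[0x17..0x18] <- [c9 86]
D2: mem[0x03..0x09] <- [b9 58 40 36 8b c9 86]
D3: mem[0x17..0x19] <- [b2 a5 0a]
D4: mem[0x16..0x19] <- [b9 58 40 36]
D5: mem[0x13..0x19] <- [23 ce ea 30 08 6e f3]
query mem[0x0e]=0x08, mem[0x09]=0x86, mem[0x19]=0xf3, mem[0x17]=0x08, mem[0x06]=0x36

MEM[0x0e,0x09,0x19,0x17,0x06] = 08 86 f3 08 36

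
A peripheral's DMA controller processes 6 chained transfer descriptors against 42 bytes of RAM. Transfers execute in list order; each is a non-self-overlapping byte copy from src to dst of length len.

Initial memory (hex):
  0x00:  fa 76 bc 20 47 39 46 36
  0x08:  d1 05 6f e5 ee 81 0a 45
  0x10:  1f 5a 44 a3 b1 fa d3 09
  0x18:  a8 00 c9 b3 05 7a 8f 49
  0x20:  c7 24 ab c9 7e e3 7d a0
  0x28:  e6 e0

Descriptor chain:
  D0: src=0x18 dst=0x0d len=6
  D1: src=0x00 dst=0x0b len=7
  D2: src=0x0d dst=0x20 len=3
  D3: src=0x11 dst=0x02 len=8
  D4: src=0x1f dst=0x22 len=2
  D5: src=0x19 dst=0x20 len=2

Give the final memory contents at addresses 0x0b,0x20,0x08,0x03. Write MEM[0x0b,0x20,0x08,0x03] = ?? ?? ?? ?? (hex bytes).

MEM[0x0b,0x20,0x08,0x03] = fa 00 09 7a

D0: mem[0x0d..0x12] <- [a8 00 c9 b3 05 7a]
D1: mem[0x0b..0x11] <- [fa 76 bc 20 47 39 46]
D2: mem[0x20..0x22] <- [bc 20 47]
D3: mem[0x02..0x09] <- [46 7a a3 b1 fa d3 09 a8]
D4: mem[0x22..0x23] <- [49 bc]
D5: mem[0x20..0x21] <- [00 c9]
query mem[0x0b]=0xfa, mem[0x20]=0x00, mem[0x08]=0x09, mem[0x03]=0x7a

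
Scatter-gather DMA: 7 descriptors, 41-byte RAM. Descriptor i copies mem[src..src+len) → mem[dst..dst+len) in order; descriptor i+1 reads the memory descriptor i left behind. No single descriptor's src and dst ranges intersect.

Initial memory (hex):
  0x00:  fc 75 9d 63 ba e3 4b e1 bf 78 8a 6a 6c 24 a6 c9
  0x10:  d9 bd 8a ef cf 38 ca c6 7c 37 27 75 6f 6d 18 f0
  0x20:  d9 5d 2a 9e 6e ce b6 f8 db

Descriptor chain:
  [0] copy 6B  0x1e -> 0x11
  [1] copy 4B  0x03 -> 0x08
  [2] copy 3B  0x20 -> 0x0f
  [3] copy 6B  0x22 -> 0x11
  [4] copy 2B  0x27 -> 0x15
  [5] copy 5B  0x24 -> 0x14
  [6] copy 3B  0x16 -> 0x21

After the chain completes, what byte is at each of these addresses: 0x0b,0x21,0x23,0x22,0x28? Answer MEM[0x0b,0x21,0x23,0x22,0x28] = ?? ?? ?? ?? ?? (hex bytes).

MEM[0x0b,0x21,0x23,0x22,0x28] = 4b b6 db f8 db

  after D0: wrote 6B at 0x11 = 18f0d95d2a9e
  after D1: wrote 4B at 0x08 = 63bae34b
  after D2: wrote 3B at 0x0f = d95d2a
  after D3: wrote 6B at 0x11 = 2a9e6eceb6f8
  after D4: wrote 2B at 0x15 = f8db
  after D5: wrote 5B at 0x14 = 6eceb6f8db
  after D6: wrote 3B at 0x21 = b6f8db
query mem[0x0b]=0x4b, mem[0x21]=0xb6, mem[0x23]=0xdb, mem[0x22]=0xf8, mem[0x28]=0xdb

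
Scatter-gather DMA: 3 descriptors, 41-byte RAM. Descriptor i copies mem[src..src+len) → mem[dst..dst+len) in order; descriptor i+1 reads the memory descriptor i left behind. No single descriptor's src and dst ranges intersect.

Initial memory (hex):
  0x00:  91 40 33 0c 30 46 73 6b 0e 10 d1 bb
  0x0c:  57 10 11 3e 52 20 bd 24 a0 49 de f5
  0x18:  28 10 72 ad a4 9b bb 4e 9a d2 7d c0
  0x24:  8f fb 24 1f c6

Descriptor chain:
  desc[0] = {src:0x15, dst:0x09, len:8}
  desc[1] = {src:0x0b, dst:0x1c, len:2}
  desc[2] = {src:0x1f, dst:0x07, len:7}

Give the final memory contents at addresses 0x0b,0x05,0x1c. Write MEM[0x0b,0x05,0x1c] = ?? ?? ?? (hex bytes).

MEM[0x0b,0x05,0x1c] = c0 46 f5

D0: mem[0x09..0x10] <- [49 de f5 28 10 72 ad a4]
D1: mem[0x1c..0x1d] <- [f5 28]
D2: mem[0x07..0x0d] <- [4e 9a d2 7d c0 8f fb]
query mem[0x0b]=0xc0, mem[0x05]=0x46, mem[0x1c]=0xf5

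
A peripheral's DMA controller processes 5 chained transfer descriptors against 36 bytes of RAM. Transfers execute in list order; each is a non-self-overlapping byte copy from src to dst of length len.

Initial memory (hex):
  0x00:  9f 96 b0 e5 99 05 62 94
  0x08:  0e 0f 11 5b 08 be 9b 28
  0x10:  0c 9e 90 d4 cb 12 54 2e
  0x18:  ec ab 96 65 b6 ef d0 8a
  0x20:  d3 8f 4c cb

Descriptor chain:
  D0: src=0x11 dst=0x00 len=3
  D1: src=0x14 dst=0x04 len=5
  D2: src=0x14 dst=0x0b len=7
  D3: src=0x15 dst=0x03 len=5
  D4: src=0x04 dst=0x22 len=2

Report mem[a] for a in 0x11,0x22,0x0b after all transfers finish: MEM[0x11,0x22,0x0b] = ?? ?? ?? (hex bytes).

#0 dst[0x00+3] := {0x9e,0x90,0xd4}
#1 dst[0x04+5] := {0xcb,0x12,0x54,0x2e,0xec}
#2 dst[0x0b+7] := {0xcb,0x12,0x54,0x2e,0xec,0xab,0x96}
#3 dst[0x03+5] := {0x12,0x54,0x2e,0xec,0xab}
#4 dst[0x22+2] := {0x54,0x2e}
query mem[0x11]=0x96, mem[0x22]=0x54, mem[0x0b]=0xcb

MEM[0x11,0x22,0x0b] = 96 54 cb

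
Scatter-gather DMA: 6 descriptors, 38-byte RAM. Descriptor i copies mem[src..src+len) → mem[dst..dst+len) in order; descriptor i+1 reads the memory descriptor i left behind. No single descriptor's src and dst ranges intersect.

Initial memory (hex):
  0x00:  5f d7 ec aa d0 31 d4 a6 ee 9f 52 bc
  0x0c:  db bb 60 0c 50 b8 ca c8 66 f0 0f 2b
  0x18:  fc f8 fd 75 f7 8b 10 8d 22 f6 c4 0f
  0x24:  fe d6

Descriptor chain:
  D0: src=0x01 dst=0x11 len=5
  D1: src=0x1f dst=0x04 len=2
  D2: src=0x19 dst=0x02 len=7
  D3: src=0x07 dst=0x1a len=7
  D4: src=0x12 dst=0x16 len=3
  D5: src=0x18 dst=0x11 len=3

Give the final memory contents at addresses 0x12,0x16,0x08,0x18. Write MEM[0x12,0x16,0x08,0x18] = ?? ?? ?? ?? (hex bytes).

MEM[0x12,0x16,0x08,0x18] = f8 ec 8d d0

D0: mem[0x11..0x15] <- [d7 ec aa d0 31]
D1: mem[0x04..0x05] <- [8d 22]
D2: mem[0x02..0x08] <- [f8 fd 75 f7 8b 10 8d]
D3: mem[0x1a..0x20] <- [10 8d 9f 52 bc db bb]
D4: mem[0x16..0x18] <- [ec aa d0]
D5: mem[0x11..0x13] <- [d0 f8 10]
query mem[0x12]=0xf8, mem[0x16]=0xec, mem[0x08]=0x8d, mem[0x18]=0xd0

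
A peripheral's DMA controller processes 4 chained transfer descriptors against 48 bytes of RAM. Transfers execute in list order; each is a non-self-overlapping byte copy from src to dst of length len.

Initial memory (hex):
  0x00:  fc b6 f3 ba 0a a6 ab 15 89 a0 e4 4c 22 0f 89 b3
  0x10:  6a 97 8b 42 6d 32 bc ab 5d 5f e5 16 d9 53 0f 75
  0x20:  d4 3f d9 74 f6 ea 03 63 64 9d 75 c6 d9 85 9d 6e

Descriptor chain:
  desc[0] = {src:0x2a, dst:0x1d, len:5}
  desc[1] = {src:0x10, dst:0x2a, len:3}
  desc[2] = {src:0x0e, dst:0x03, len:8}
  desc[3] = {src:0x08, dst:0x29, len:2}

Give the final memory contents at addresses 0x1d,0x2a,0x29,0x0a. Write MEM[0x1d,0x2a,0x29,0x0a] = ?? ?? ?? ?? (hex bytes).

MEM[0x1d,0x2a,0x29,0x0a] = 75 6d 42 32

#0 dst[0x1d+5] := {0x75,0xc6,0xd9,0x85,0x9d}
#1 dst[0x2a+3] := {0x6a,0x97,0x8b}
#2 dst[0x03+8] := {0x89,0xb3,0x6a,0x97,0x8b,0x42,0x6d,0x32}
#3 dst[0x29+2] := {0x42,0x6d}
query mem[0x1d]=0x75, mem[0x2a]=0x6d, mem[0x29]=0x42, mem[0x0a]=0x32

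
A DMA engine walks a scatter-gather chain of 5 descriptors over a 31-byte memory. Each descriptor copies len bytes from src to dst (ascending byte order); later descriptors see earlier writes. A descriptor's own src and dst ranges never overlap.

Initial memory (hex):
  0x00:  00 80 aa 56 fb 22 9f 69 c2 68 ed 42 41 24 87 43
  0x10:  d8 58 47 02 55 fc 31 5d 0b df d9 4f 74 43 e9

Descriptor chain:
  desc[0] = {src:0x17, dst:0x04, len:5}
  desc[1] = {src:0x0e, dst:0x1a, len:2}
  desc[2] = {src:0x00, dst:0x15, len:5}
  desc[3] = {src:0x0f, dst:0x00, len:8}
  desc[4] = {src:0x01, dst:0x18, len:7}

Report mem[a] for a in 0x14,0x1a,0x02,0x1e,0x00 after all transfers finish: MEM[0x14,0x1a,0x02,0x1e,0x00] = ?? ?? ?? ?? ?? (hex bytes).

  after D0: wrote 5B at 0x04 = 5d0bdfd94f
  after D1: wrote 2B at 0x1a = 8743
  after D2: wrote 5B at 0x15 = 0080aa565d
  after D3: wrote 8B at 0x00 = 43d8584702550080
  after D4: wrote 7B at 0x18 = d8584702550080
query mem[0x14]=0x55, mem[0x1a]=0x47, mem[0x02]=0x58, mem[0x1e]=0x80, mem[0x00]=0x43

MEM[0x14,0x1a,0x02,0x1e,0x00] = 55 47 58 80 43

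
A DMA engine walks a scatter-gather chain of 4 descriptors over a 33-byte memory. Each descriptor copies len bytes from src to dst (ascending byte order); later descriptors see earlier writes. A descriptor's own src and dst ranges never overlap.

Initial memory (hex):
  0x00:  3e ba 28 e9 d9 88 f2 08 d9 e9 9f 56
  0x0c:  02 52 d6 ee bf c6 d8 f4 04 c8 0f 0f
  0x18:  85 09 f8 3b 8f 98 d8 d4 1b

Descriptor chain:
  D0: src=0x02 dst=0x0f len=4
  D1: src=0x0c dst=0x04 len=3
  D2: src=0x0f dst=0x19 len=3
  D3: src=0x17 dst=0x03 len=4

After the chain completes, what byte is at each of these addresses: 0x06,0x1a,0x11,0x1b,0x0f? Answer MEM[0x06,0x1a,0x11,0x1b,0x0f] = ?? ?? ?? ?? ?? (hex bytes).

MEM[0x06,0x1a,0x11,0x1b,0x0f] = e9 e9 d9 d9 28

  after D0: wrote 4B at 0x0f = 28e9d988
  after D1: wrote 3B at 0x04 = 0252d6
  after D2: wrote 3B at 0x19 = 28e9d9
  after D3: wrote 4B at 0x03 = 0f8528e9
query mem[0x06]=0xe9, mem[0x1a]=0xe9, mem[0x11]=0xd9, mem[0x1b]=0xd9, mem[0x0f]=0x28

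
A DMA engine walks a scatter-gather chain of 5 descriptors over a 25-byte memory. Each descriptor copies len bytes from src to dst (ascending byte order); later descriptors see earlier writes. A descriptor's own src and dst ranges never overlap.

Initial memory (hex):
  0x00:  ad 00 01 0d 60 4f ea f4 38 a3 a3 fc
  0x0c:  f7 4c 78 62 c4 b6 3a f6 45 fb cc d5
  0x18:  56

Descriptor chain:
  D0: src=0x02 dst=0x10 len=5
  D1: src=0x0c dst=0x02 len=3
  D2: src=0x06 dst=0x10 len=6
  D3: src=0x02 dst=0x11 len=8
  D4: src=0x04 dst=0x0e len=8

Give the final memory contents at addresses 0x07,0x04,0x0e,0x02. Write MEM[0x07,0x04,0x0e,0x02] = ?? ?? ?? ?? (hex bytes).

MEM[0x07,0x04,0x0e,0x02] = f4 78 78 f7

D0: mem[0x10..0x14] <- [01 0d 60 4f ea]
D1: mem[0x02..0x04] <- [f7 4c 78]
D2: mem[0x10..0x15] <- [ea f4 38 a3 a3 fc]
D3: mem[0x11..0x18] <- [f7 4c 78 4f ea f4 38 a3]
D4: mem[0x0e..0x15] <- [78 4f ea f4 38 a3 a3 fc]
query mem[0x07]=0xf4, mem[0x04]=0x78, mem[0x0e]=0x78, mem[0x02]=0xf7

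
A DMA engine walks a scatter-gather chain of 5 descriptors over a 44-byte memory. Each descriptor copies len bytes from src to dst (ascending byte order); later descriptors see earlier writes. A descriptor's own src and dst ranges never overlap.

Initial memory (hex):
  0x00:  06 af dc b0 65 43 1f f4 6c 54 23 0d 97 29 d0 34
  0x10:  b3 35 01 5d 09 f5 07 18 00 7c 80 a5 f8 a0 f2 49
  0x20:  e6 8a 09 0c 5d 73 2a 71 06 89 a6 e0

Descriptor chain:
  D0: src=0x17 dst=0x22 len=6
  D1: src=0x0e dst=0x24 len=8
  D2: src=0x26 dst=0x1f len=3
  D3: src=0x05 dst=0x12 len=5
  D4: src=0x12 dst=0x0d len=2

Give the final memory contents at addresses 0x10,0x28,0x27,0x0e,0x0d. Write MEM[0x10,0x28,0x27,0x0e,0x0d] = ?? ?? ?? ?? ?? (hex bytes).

  after D0: wrote 6B at 0x22 = 18007c80a5f8
  after D1: wrote 8B at 0x24 = d034b335015d09f5
  after D2: wrote 3B at 0x1f = b33501
  after D3: wrote 5B at 0x12 = 431ff46c54
  after D4: wrote 2B at 0x0d = 431f
query mem[0x10]=0xb3, mem[0x28]=0x01, mem[0x27]=0x35, mem[0x0e]=0x1f, mem[0x0d]=0x43

MEM[0x10,0x28,0x27,0x0e,0x0d] = b3 01 35 1f 43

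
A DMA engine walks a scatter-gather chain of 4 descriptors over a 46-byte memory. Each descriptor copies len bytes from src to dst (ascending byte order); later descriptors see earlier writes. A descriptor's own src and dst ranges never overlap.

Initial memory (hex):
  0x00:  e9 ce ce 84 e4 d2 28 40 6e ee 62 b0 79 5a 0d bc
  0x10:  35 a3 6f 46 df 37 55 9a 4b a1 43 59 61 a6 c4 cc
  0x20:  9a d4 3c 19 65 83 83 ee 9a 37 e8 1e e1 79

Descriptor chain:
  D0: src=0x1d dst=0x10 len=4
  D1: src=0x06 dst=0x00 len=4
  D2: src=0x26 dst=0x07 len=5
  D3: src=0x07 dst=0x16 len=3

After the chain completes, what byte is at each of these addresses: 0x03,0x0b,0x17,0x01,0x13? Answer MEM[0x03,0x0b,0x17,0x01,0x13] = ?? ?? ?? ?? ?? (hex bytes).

MEM[0x03,0x0b,0x17,0x01,0x13] = ee e8 ee 40 9a

#0 dst[0x10+4] := {0xa6,0xc4,0xcc,0x9a}
#1 dst[0x00+4] := {0x28,0x40,0x6e,0xee}
#2 dst[0x07+5] := {0x83,0xee,0x9a,0x37,0xe8}
#3 dst[0x16+3] := {0x83,0xee,0x9a}
query mem[0x03]=0xee, mem[0x0b]=0xe8, mem[0x17]=0xee, mem[0x01]=0x40, mem[0x13]=0x9a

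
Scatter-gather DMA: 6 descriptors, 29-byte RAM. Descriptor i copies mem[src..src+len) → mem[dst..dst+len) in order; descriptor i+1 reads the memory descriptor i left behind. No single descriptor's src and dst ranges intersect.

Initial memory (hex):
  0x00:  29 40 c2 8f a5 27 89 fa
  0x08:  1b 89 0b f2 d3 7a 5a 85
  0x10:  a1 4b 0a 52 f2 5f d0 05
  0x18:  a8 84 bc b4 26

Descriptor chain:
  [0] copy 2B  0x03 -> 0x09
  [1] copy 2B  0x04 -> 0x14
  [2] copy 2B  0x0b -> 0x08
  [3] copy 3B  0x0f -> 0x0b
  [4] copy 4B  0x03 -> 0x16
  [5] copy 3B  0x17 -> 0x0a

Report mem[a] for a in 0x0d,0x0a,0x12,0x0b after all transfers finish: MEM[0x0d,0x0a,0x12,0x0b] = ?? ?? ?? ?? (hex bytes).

MEM[0x0d,0x0a,0x12,0x0b] = 4b a5 0a 27

  after D0: wrote 2B at 0x09 = 8fa5
  after D1: wrote 2B at 0x14 = a527
  after D2: wrote 2B at 0x08 = f2d3
  after D3: wrote 3B at 0x0b = 85a14b
  after D4: wrote 4B at 0x16 = 8fa52789
  after D5: wrote 3B at 0x0a = a52789
query mem[0x0d]=0x4b, mem[0x0a]=0xa5, mem[0x12]=0x0a, mem[0x0b]=0x27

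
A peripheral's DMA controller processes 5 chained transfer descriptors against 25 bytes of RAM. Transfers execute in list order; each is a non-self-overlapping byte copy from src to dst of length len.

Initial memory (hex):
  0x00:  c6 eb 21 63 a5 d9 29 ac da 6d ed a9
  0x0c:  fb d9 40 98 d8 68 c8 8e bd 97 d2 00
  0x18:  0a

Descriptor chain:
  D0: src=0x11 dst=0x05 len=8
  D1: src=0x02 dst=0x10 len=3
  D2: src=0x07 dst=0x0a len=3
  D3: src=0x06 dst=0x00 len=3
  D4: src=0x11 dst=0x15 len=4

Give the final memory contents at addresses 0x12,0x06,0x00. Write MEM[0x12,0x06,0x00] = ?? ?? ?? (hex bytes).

MEM[0x12,0x06,0x00] = a5 c8 c8

#0 dst[0x05+8] := {0x68,0xc8,0x8e,0xbd,0x97,0xd2,0x00,0x0a}
#1 dst[0x10+3] := {0x21,0x63,0xa5}
#2 dst[0x0a+3] := {0x8e,0xbd,0x97}
#3 dst[0x00+3] := {0xc8,0x8e,0xbd}
#4 dst[0x15+4] := {0x63,0xa5,0x8e,0xbd}
query mem[0x12]=0xa5, mem[0x06]=0xc8, mem[0x00]=0xc8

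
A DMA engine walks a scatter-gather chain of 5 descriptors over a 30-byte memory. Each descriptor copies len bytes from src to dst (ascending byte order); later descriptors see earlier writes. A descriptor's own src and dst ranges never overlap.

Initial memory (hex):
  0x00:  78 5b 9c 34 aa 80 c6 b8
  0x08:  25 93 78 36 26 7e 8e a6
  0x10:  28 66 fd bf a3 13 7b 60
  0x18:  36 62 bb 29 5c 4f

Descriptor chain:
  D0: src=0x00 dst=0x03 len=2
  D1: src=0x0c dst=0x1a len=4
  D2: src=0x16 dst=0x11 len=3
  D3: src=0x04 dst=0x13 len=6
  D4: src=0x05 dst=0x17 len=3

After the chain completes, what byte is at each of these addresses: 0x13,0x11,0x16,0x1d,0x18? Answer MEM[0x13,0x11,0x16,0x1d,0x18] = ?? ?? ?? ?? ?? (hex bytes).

MEM[0x13,0x11,0x16,0x1d,0x18] = 5b 7b b8 a6 c6

[0] 0x00->0x03 len=2 : 78 5b
[1] 0x0c->0x1a len=4 : 26 7e 8e a6
[2] 0x16->0x11 len=3 : 7b 60 36
[3] 0x04->0x13 len=6 : 5b 80 c6 b8 25 93
[4] 0x05->0x17 len=3 : 80 c6 b8
query mem[0x13]=0x5b, mem[0x11]=0x7b, mem[0x16]=0xb8, mem[0x1d]=0xa6, mem[0x18]=0xc6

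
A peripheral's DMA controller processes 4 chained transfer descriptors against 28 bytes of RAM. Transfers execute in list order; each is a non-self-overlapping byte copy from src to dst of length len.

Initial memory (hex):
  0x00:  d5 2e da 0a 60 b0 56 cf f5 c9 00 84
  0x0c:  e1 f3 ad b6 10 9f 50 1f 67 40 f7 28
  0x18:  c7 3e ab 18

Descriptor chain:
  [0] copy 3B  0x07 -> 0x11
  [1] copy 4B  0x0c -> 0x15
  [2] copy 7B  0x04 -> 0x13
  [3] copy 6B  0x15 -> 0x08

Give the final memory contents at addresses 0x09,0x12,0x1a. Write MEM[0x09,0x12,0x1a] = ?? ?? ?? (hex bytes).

#0 dst[0x11+3] := {0xcf,0xf5,0xc9}
#1 dst[0x15+4] := {0xe1,0xf3,0xad,0xb6}
#2 dst[0x13+7] := {0x60,0xb0,0x56,0xcf,0xf5,0xc9,0x00}
#3 dst[0x08+6] := {0x56,0xcf,0xf5,0xc9,0x00,0xab}
query mem[0x09]=0xcf, mem[0x12]=0xf5, mem[0x1a]=0xab

MEM[0x09,0x12,0x1a] = cf f5 ab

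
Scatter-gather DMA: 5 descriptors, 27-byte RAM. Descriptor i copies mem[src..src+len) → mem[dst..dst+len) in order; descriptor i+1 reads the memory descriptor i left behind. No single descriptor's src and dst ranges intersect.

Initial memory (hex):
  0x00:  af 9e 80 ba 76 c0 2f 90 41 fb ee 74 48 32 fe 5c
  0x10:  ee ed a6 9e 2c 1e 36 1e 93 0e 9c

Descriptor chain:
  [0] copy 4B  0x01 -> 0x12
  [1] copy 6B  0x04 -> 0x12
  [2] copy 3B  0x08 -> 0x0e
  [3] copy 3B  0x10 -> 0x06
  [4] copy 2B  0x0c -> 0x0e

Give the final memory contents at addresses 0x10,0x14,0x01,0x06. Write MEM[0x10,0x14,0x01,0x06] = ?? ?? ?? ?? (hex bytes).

MEM[0x10,0x14,0x01,0x06] = ee 2f 9e ee

#0 dst[0x12+4] := {0x9e,0x80,0xba,0x76}
#1 dst[0x12+6] := {0x76,0xc0,0x2f,0x90,0x41,0xfb}
#2 dst[0x0e+3] := {0x41,0xfb,0xee}
#3 dst[0x06+3] := {0xee,0xed,0x76}
#4 dst[0x0e+2] := {0x48,0x32}
query mem[0x10]=0xee, mem[0x14]=0x2f, mem[0x01]=0x9e, mem[0x06]=0xee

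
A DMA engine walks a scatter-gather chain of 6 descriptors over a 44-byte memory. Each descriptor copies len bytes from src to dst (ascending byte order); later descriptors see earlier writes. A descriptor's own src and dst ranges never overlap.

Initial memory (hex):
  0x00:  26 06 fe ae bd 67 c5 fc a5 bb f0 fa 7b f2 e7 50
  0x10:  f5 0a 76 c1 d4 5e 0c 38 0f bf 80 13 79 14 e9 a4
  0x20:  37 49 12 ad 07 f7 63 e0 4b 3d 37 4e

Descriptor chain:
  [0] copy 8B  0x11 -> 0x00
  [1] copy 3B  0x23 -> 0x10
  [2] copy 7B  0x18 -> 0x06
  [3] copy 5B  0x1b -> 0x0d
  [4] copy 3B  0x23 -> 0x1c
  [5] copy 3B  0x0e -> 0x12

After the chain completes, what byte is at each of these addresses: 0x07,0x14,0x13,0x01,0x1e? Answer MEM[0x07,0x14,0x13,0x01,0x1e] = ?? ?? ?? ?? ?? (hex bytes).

[0] 0x11->0x00 len=8 : 0a 76 c1 d4 5e 0c 38 0f
[1] 0x23->0x10 len=3 : ad 07 f7
[2] 0x18->0x06 len=7 : 0f bf 80 13 79 14 e9
[3] 0x1b->0x0d len=5 : 13 79 14 e9 a4
[4] 0x23->0x1c len=3 : ad 07 f7
[5] 0x0e->0x12 len=3 : 79 14 e9
query mem[0x07]=0xbf, mem[0x14]=0xe9, mem[0x13]=0x14, mem[0x01]=0x76, mem[0x1e]=0xf7

MEM[0x07,0x14,0x13,0x01,0x1e] = bf e9 14 76 f7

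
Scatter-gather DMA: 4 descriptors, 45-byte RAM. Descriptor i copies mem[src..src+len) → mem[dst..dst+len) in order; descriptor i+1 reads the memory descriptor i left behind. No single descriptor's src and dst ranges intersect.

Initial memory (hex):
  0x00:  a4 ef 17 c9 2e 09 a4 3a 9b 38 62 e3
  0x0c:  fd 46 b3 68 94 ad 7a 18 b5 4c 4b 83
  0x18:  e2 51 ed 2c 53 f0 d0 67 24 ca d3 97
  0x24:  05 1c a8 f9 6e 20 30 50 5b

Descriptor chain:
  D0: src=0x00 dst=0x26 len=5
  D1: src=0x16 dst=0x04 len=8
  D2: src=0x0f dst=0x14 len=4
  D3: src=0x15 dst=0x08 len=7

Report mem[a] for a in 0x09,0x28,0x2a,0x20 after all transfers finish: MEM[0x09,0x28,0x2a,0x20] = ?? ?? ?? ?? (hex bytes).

D0: mem[0x26..0x2a] <- [a4 ef 17 c9 2e]
D1: mem[0x04..0x0b] <- [4b 83 e2 51 ed 2c 53 f0]
D2: mem[0x14..0x17] <- [68 94 ad 7a]
D3: mem[0x08..0x0e] <- [94 ad 7a e2 51 ed 2c]
query mem[0x09]=0xad, mem[0x28]=0x17, mem[0x2a]=0x2e, mem[0x20]=0x24

MEM[0x09,0x28,0x2a,0x20] = ad 17 2e 24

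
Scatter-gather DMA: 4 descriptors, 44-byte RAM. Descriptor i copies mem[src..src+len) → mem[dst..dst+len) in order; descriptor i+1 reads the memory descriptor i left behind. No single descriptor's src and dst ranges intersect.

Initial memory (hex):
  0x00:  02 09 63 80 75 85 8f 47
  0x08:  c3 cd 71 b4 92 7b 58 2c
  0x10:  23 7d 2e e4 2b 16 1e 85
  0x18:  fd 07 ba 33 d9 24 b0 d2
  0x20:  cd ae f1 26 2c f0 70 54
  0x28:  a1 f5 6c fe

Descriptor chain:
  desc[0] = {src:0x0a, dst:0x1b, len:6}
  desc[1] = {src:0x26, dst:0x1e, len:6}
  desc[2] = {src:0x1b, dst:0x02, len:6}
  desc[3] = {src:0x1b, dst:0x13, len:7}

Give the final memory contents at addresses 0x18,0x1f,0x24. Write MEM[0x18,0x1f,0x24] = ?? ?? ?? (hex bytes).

MEM[0x18,0x1f,0x24] = a1 54 2c

#0 dst[0x1b+6] := {0x71,0xb4,0x92,0x7b,0x58,0x2c}
#1 dst[0x1e+6] := {0x70,0x54,0xa1,0xf5,0x6c,0xfe}
#2 dst[0x02+6] := {0x71,0xb4,0x92,0x70,0x54,0xa1}
#3 dst[0x13+7] := {0x71,0xb4,0x92,0x70,0x54,0xa1,0xf5}
query mem[0x18]=0xa1, mem[0x1f]=0x54, mem[0x24]=0x2c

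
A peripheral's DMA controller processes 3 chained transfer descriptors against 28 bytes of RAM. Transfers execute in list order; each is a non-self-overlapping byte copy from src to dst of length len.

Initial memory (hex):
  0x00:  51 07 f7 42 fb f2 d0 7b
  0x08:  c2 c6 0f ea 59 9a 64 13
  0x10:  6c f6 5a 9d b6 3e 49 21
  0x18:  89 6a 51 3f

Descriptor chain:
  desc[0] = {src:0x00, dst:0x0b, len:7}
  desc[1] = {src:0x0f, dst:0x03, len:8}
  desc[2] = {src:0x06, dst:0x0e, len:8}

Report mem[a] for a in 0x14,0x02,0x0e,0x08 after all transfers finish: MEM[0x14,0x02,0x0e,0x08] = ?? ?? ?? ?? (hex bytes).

  after D0: wrote 7B at 0x0b = 5107f742fbf2d0
  after D1: wrote 8B at 0x03 = fbf2d05a9db63e49
  after D2: wrote 8B at 0x0e = 5a9db63e495107f7
query mem[0x14]=0x07, mem[0x02]=0xf7, mem[0x0e]=0x5a, mem[0x08]=0xb6

MEM[0x14,0x02,0x0e,0x08] = 07 f7 5a b6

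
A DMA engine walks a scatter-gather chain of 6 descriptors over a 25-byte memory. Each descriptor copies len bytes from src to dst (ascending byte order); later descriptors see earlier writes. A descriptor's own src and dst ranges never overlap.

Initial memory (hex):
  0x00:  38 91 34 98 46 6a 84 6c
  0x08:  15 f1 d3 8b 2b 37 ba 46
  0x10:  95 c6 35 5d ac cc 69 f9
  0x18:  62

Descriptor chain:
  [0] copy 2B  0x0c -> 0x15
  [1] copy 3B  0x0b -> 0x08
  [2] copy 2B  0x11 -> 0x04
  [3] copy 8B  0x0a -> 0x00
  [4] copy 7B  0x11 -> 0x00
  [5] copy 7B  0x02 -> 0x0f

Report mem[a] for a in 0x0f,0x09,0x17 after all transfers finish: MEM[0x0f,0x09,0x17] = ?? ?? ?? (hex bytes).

MEM[0x0f,0x09,0x17] = 5d 2b f9

#0 dst[0x15+2] := {0x2b,0x37}
#1 dst[0x08+3] := {0x8b,0x2b,0x37}
#2 dst[0x04+2] := {0xc6,0x35}
#3 dst[0x00+8] := {0x37,0x8b,0x2b,0x37,0xba,0x46,0x95,0xc6}
#4 dst[0x00+7] := {0xc6,0x35,0x5d,0xac,0x2b,0x37,0xf9}
#5 dst[0x0f+7] := {0x5d,0xac,0x2b,0x37,0xf9,0xc6,0x8b}
query mem[0x0f]=0x5d, mem[0x09]=0x2b, mem[0x17]=0xf9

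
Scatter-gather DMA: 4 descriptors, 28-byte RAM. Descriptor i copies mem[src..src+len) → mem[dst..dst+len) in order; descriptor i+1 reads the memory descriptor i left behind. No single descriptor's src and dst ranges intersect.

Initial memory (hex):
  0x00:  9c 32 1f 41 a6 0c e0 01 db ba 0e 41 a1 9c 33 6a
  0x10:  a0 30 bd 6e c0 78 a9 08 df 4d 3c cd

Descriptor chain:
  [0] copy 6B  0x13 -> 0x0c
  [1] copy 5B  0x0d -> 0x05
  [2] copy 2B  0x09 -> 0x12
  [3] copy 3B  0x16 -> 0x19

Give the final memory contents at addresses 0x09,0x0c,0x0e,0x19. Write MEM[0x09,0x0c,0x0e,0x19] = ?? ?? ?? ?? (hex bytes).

MEM[0x09,0x0c,0x0e,0x19] = df 6e 78 a9

D0: mem[0x0c..0x11] <- [6e c0 78 a9 08 df]
D1: mem[0x05..0x09] <- [c0 78 a9 08 df]
D2: mem[0x12..0x13] <- [df 0e]
D3: mem[0x19..0x1b] <- [a9 08 df]
query mem[0x09]=0xdf, mem[0x0c]=0x6e, mem[0x0e]=0x78, mem[0x19]=0xa9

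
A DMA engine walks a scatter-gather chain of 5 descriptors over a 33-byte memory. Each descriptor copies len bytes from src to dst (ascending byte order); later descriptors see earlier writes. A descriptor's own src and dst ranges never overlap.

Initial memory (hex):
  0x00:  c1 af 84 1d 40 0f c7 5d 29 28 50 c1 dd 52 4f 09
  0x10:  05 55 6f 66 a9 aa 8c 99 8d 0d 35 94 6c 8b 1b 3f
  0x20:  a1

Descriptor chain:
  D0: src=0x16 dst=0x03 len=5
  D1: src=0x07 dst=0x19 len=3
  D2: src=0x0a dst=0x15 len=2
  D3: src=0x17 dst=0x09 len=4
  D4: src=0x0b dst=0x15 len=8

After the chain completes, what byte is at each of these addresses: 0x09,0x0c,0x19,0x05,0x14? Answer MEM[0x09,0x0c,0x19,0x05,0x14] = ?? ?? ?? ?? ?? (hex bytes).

MEM[0x09,0x0c,0x19,0x05,0x14] = 99 29 09 8d a9

#0 dst[0x03+5] := {0x8c,0x99,0x8d,0x0d,0x35}
#1 dst[0x19+3] := {0x35,0x29,0x28}
#2 dst[0x15+2] := {0x50,0xc1}
#3 dst[0x09+4] := {0x99,0x8d,0x35,0x29}
#4 dst[0x15+8] := {0x35,0x29,0x52,0x4f,0x09,0x05,0x55,0x6f}
query mem[0x09]=0x99, mem[0x0c]=0x29, mem[0x19]=0x09, mem[0x05]=0x8d, mem[0x14]=0xa9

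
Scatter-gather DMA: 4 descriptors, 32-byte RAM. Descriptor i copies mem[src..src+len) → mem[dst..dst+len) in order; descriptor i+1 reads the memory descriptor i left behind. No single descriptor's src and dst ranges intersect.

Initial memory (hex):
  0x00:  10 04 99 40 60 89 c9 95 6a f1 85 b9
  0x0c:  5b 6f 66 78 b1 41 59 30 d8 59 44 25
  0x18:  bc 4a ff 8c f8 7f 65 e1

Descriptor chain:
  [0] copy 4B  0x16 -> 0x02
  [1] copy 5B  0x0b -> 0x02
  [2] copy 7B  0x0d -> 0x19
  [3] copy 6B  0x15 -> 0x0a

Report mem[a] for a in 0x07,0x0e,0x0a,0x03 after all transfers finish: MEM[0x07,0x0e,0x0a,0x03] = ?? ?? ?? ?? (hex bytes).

D0: mem[0x02..0x05] <- [44 25 bc 4a]
D1: mem[0x02..0x06] <- [b9 5b 6f 66 78]
D2: mem[0x19..0x1f] <- [6f 66 78 b1 41 59 30]
D3: mem[0x0a..0x0f] <- [59 44 25 bc 6f 66]
query mem[0x07]=0x95, mem[0x0e]=0x6f, mem[0x0a]=0x59, mem[0x03]=0x5b

MEM[0x07,0x0e,0x0a,0x03] = 95 6f 59 5b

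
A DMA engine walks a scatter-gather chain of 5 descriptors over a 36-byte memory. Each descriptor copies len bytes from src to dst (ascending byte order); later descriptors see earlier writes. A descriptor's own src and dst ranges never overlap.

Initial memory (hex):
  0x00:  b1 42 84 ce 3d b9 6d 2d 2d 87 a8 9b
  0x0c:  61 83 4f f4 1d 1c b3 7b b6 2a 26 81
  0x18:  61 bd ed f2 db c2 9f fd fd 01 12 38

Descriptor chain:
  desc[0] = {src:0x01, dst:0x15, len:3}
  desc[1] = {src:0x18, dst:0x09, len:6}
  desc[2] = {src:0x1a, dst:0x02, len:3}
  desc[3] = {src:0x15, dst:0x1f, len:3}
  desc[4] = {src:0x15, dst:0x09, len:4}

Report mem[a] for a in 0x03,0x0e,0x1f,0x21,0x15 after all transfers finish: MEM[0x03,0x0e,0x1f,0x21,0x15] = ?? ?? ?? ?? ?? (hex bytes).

MEM[0x03,0x0e,0x1f,0x21,0x15] = f2 c2 42 ce 42

#0 dst[0x15+3] := {0x42,0x84,0xce}
#1 dst[0x09+6] := {0x61,0xbd,0xed,0xf2,0xdb,0xc2}
#2 dst[0x02+3] := {0xed,0xf2,0xdb}
#3 dst[0x1f+3] := {0x42,0x84,0xce}
#4 dst[0x09+4] := {0x42,0x84,0xce,0x61}
query mem[0x03]=0xf2, mem[0x0e]=0xc2, mem[0x1f]=0x42, mem[0x21]=0xce, mem[0x15]=0x42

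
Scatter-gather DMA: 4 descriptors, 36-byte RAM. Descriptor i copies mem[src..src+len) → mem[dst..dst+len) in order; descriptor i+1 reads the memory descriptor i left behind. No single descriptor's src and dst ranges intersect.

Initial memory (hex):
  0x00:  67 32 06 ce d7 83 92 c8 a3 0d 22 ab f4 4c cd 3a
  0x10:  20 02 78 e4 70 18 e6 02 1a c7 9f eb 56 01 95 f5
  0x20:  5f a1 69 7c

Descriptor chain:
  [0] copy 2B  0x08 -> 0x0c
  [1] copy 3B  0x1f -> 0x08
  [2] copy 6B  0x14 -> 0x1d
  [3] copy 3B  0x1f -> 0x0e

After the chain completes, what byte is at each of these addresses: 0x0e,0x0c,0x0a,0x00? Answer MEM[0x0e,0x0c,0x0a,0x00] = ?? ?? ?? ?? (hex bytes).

MEM[0x0e,0x0c,0x0a,0x00] = e6 a3 a1 67

  after D0: wrote 2B at 0x0c = a30d
  after D1: wrote 3B at 0x08 = f55fa1
  after D2: wrote 6B at 0x1d = 7018e6021ac7
  after D3: wrote 3B at 0x0e = e6021a
query mem[0x0e]=0xe6, mem[0x0c]=0xa3, mem[0x0a]=0xa1, mem[0x00]=0x67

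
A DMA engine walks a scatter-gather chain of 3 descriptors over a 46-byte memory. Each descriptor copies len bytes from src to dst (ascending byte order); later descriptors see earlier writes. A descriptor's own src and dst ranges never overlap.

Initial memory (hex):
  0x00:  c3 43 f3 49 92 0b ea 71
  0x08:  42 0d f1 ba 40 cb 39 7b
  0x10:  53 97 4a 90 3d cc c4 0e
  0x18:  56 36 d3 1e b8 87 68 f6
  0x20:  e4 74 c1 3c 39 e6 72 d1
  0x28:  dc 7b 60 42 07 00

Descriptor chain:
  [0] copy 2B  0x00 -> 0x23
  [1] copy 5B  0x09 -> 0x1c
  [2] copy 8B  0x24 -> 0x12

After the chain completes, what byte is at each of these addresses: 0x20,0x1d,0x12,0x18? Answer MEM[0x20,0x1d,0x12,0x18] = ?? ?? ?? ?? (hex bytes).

  after D0: wrote 2B at 0x23 = c343
  after D1: wrote 5B at 0x1c = 0df1ba40cb
  after D2: wrote 8B at 0x12 = 43e672d1dc7b6042
query mem[0x20]=0xcb, mem[0x1d]=0xf1, mem[0x12]=0x43, mem[0x18]=0x60

MEM[0x20,0x1d,0x12,0x18] = cb f1 43 60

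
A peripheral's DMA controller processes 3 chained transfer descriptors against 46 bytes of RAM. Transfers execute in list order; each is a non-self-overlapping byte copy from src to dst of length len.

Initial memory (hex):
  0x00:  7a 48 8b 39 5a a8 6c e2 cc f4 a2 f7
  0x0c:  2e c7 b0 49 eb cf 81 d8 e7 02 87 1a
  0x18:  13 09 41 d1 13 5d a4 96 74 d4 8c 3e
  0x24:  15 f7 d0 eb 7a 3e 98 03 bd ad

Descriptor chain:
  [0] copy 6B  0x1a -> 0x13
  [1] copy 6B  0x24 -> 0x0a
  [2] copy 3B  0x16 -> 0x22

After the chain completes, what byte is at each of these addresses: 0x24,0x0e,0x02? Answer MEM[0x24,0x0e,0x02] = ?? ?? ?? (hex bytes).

#0 dst[0x13+6] := {0x41,0xd1,0x13,0x5d,0xa4,0x96}
#1 dst[0x0a+6] := {0x15,0xf7,0xd0,0xeb,0x7a,0x3e}
#2 dst[0x22+3] := {0x5d,0xa4,0x96}
query mem[0x24]=0x96, mem[0x0e]=0x7a, mem[0x02]=0x8b

MEM[0x24,0x0e,0x02] = 96 7a 8b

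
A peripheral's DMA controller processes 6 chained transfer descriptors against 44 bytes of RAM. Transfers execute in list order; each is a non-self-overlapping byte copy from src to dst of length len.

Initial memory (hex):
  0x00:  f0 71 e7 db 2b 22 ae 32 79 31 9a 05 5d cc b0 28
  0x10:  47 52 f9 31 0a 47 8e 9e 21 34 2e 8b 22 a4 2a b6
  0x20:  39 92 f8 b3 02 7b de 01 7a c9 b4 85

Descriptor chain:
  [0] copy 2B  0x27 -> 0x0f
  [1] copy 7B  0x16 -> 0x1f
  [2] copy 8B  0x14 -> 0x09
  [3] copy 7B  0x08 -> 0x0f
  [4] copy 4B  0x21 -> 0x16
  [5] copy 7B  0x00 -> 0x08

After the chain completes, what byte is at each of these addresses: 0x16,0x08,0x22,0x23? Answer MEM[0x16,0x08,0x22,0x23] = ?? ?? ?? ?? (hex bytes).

#0 dst[0x0f+2] := {0x01,0x7a}
#1 dst[0x1f+7] := {0x8e,0x9e,0x21,0x34,0x2e,0x8b,0x22}
#2 dst[0x09+8] := {0x0a,0x47,0x8e,0x9e,0x21,0x34,0x2e,0x8b}
#3 dst[0x0f+7] := {0x79,0x0a,0x47,0x8e,0x9e,0x21,0x34}
#4 dst[0x16+4] := {0x21,0x34,0x2e,0x8b}
#5 dst[0x08+7] := {0xf0,0x71,0xe7,0xdb,0x2b,0x22,0xae}
query mem[0x16]=0x21, mem[0x08]=0xf0, mem[0x22]=0x34, mem[0x23]=0x2e

MEM[0x16,0x08,0x22,0x23] = 21 f0 34 2e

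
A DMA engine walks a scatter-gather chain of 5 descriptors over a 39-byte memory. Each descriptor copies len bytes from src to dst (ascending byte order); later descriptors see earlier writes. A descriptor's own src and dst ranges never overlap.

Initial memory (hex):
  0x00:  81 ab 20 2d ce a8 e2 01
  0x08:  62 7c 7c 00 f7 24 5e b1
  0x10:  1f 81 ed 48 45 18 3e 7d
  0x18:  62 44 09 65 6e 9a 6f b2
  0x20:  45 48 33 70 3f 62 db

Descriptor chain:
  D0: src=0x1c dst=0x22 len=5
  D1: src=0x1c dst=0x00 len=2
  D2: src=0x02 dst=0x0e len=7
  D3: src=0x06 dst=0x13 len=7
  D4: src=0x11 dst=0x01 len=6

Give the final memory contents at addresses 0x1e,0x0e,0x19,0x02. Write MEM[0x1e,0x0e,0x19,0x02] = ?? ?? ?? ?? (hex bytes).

[0] 0x1c->0x22 len=5 : 6e 9a 6f b2 45
[1] 0x1c->0x00 len=2 : 6e 9a
[2] 0x02->0x0e len=7 : 20 2d ce a8 e2 01 62
[3] 0x06->0x13 len=7 : e2 01 62 7c 7c 00 f7
[4] 0x11->0x01 len=6 : a8 e2 e2 01 62 7c
query mem[0x1e]=0x6f, mem[0x0e]=0x20, mem[0x19]=0xf7, mem[0x02]=0xe2

MEM[0x1e,0x0e,0x19,0x02] = 6f 20 f7 e2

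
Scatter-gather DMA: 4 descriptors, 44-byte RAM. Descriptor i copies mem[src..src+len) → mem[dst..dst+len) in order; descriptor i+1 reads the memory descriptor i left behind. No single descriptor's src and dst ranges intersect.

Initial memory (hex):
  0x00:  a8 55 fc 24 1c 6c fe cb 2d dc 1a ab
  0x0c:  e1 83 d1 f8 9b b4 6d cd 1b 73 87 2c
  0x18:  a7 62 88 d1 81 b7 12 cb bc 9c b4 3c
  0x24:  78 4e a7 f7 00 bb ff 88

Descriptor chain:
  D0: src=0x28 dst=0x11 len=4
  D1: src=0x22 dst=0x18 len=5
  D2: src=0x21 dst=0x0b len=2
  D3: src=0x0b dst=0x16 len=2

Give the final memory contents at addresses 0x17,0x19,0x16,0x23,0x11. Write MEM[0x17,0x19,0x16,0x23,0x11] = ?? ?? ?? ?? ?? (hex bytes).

[0] 0x28->0x11 len=4 : 00 bb ff 88
[1] 0x22->0x18 len=5 : b4 3c 78 4e a7
[2] 0x21->0x0b len=2 : 9c b4
[3] 0x0b->0x16 len=2 : 9c b4
query mem[0x17]=0xb4, mem[0x19]=0x3c, mem[0x16]=0x9c, mem[0x23]=0x3c, mem[0x11]=0x00

MEM[0x17,0x19,0x16,0x23,0x11] = b4 3c 9c 3c 00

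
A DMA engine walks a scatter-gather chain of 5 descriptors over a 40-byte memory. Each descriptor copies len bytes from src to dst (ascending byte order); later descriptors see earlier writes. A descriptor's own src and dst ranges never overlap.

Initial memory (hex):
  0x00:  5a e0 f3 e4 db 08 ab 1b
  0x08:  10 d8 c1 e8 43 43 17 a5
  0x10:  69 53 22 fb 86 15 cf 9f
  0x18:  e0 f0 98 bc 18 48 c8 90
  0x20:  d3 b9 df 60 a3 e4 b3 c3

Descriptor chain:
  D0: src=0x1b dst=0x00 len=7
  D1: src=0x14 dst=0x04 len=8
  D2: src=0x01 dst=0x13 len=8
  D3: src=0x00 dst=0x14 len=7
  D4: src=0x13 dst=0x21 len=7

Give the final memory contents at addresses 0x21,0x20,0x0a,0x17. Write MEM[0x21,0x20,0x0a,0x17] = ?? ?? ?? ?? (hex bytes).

MEM[0x21,0x20,0x0a,0x17] = 18 d3 98 c8

[0] 0x1b->0x00 len=7 : bc 18 48 c8 90 d3 b9
[1] 0x14->0x04 len=8 : 86 15 cf 9f e0 f0 98 bc
[2] 0x01->0x13 len=8 : 18 48 c8 86 15 cf 9f e0
[3] 0x00->0x14 len=7 : bc 18 48 c8 86 15 cf
[4] 0x13->0x21 len=7 : 18 bc 18 48 c8 86 15
query mem[0x21]=0x18, mem[0x20]=0xd3, mem[0x0a]=0x98, mem[0x17]=0xc8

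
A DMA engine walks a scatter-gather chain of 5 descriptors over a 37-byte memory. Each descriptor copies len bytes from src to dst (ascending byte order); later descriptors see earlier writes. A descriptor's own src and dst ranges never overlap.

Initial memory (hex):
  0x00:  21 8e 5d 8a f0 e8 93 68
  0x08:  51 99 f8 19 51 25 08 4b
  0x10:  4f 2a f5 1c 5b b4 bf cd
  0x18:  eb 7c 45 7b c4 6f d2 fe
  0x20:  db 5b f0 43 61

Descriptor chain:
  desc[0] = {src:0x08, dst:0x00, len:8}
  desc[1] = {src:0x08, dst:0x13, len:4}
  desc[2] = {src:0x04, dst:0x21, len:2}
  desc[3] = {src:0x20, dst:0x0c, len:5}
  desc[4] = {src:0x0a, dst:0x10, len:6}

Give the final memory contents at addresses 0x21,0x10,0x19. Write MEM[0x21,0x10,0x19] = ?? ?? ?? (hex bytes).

MEM[0x21,0x10,0x19] = 51 f8 7c

  after D0: wrote 8B at 0x00 = 5199f8195125084b
  after D1: wrote 4B at 0x13 = 5199f819
  after D2: wrote 2B at 0x21 = 5125
  after D3: wrote 5B at 0x0c = db51254361
  after D4: wrote 6B at 0x10 = f819db512543
query mem[0x21]=0x51, mem[0x10]=0xf8, mem[0x19]=0x7c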